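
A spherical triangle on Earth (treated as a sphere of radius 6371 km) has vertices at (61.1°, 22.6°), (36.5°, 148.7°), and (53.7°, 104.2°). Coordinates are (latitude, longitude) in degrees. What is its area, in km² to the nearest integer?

5880675 km²

Side lengths (central angles): a = 0.6115, b = 0.7267, c = 1.2746 rad; semiperimeter s = 1.3064.
By l'Huilier's theorem, tan(E/4) = √[tan(s/2) tan((s−a)/2) tan((s−b)/2) tan((s−c)/2)], giving spherical excess E = 0.1449 rad.
Area = E·R² = 0.1449 × (6371)² ≈ 5880675 km².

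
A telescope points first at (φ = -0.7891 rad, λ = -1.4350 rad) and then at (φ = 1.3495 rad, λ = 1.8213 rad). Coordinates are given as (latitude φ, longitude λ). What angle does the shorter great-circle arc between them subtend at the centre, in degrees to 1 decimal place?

With latitudes φ₁ = -45.212°, φ₂ = 77.321° and longitude difference Δλ = -173.428°:
Haversine: a = sin²(Δφ/2) + cos φ₁ cos φ₂ sin²(Δλ/2) = 0.7689 + (0.7045)(0.2195)(0.9967) = 0.92301.
Central angle c = 2·arcsin(√a) = 2.57928 rad.
So the angular separation is 147.8°.

147.8°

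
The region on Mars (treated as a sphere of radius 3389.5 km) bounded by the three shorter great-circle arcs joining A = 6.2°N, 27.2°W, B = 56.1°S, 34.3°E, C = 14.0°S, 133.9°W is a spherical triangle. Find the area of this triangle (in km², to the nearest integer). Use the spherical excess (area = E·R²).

Side lengths (central angles): a = 1.9060, b = 1.8790, c = 1.3950 rad; semiperimeter s = 2.5900.
By l'Huilier's theorem, tan(E/4) = √[tan(s/2) tan((s−a)/2) tan((s−b)/2) tan((s−c)/2)], giving spherical excess E = 2.0532 rad.
Area = E·R² = 2.0532 × (3389.5)² ≈ 23588142 km².

23588142 km²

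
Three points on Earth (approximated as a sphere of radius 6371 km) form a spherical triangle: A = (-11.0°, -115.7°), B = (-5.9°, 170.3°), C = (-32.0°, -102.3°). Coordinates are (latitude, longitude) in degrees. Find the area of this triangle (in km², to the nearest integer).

Side lengths (central angles): a = 1.4779, b = 0.4253, c = 1.2779 rad; semiperimeter s = 1.5905.
By l'Huilier's theorem, tan(E/4) = √[tan(s/2) tan((s−a)/2) tan((s−b)/2) tan((s−c)/2)], giving spherical excess E = 0.3085 rad.
Area = E·R² = 0.3085 × (6371)² ≈ 12521440 km².

12521440 km²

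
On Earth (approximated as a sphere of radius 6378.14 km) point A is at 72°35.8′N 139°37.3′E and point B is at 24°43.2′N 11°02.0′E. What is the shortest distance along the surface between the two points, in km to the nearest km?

8541 km

With latitudes φ₁ = 72.597°, φ₂ = 24.720° and longitude difference Δλ = -128.588°:
cos c = sin φ₁ sin φ₂ + cos φ₁ cos φ₂ cos Δλ = (0.9542)(0.4182) + (0.2991)(0.9084)(-0.6237) = 0.22958,
so c = arccos(0.22958) = 1.33915 rad.
Distance = R·c = 6378.14 × 1.3391 ≈ 8541 km.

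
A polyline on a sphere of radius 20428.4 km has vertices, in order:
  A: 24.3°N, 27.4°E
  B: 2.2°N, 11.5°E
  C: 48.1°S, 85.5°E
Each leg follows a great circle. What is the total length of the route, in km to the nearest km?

38498 km

Leg A→B: central angle 0.4697 rad, distance 9596.1 km.
Leg B→C: central angle 1.4148 rad, distance 28902.0 km.
Total: 9596.1 + 28902.0 ≈ 38498 km.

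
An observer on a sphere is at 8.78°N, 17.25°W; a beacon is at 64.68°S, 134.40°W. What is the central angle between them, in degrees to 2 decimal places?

In radians: φ₁ = 0.1532, φ₂ = -1.1289, Δλ = -117.150° = -2.0447 rad.
cos c = sin φ₁ sin φ₂ + cos φ₁ cos φ₂ cos Δλ = (0.1526)(-0.9039) + (0.9883)(0.4277)(-0.4563) = -0.33085,
so c = arccos(-0.33085) = 1.90800 rad.
So the angular separation is 109.32°.

109.32°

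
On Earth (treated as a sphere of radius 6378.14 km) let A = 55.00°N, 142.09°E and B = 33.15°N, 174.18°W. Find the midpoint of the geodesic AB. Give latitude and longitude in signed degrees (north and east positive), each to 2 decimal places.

Central angle δ = 0.6519 rad. Interpolating on the sphere with fraction f = 0.5:
P = [sin((1−f)δ)·A + sin(fδ)·B] / sin δ = 0.5278·A + 0.5278·B in Cartesian coordinates,
giving P = (-0.6785, 0.1412, 0.7209), i.e. latitude 46.13°, longitude 168.24°.

46.13°, 168.24°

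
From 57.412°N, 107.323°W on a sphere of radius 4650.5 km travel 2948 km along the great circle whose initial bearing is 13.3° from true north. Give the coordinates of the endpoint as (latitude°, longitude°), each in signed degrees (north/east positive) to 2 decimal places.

81.62°, 3.46°

Angular distance δ = d/R = 2948/4650.5 = 0.63391 rad; initial bearing θ = 0.2321 rad.
sin φ₂ = sin φ₁ cos δ + cos φ₁ sin δ cos θ = (0.8426)(0.8057) + (0.5386)(0.5923)(0.9732) = 0.9893, so φ₂ = 81.62°.
Δλ = atan2(sin θ sin δ cos φ₁, cos δ − sin φ₁ sin φ₂) = atan2(0.0734, -0.0279) = 110.782°.
λ₂ = -107.323° + 110.782° = 3.46°.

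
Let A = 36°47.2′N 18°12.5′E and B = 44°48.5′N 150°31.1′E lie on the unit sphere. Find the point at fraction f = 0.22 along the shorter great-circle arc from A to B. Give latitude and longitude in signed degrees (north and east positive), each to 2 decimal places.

52.23°, 34.67°

The central angle between A and B is δ = 1.5312 rad.
With f = 0.22, the slerp weights are sin((1−f)δ)/sin δ = 0.9307 and sin(fδ)/sin δ = 0.3308.
Weighted sum of the unit vectors: (0.9307)·(0.7608,0.2503,0.5988) + (0.3308)·(-0.6176,0.3492,0.7047) = (0.5038, 0.3484, 0.7905).
Converting back: φ = atan2(z, √(x²+y²)) = 52.23°, λ = atan2(y, x) = 34.67°.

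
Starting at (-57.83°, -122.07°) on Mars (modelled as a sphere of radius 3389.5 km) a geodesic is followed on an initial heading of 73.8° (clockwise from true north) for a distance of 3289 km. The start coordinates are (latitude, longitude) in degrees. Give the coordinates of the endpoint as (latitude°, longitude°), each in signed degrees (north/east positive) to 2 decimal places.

-20.84°, -64.10°

Angular distance δ = d/R = 3289/3389.5 = 0.97035 rad; initial bearing θ = 1.2881 rad.
sin φ₂ = sin φ₁ cos δ + cos φ₁ sin δ cos θ = (-0.8465)(0.5650) + (0.5324)(0.8251)(0.2790) = -0.3557, so φ₂ = -20.84°.
Δλ = atan2(sin θ sin δ cos φ₁, cos δ − sin φ₁ sin φ₂) = atan2(0.4219, 0.2639) = 57.970°.
λ₂ = -122.070° + 57.970° = -64.10°.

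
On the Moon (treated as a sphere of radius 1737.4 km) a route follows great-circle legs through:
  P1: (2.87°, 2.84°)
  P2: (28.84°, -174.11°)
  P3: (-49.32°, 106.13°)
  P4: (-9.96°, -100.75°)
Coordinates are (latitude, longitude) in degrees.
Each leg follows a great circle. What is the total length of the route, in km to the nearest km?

11210 km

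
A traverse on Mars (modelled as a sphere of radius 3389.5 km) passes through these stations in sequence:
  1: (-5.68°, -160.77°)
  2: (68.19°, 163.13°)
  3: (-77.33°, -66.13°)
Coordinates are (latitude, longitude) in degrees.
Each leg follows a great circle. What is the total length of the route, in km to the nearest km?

14292 km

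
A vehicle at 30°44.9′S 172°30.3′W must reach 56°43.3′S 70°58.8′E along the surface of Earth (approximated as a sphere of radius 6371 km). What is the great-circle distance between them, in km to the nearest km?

In radians: φ₁ = -0.5367, φ₂ = -0.9900, Δλ = -116.515° = -2.0336 rad.
cos c = sin φ₁ sin φ₂ + cos φ₁ cos φ₂ cos Δλ = (-0.5113)(-0.8360) + (0.8594)(0.5487)(-0.4464) = 0.21690,
so c = arccos(0.21690) = 1.35215 rad.
Distance = R·c = 6371 × 1.3522 ≈ 8615 km.

8615 km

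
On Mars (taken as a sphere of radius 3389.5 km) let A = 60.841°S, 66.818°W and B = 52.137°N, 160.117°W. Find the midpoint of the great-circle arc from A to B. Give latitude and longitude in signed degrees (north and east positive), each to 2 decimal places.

The central angle between A and B is δ = 2.3555 rad.
With f = 0.5, the slerp weights are sin((1−f)δ)/sin δ = 1.3055 and sin(fδ)/sin δ = 1.3055.
Weighted sum of the unit vectors: (1.3055)·(0.1918,-0.4479,-0.8733) + (1.3055)·(-0.5772,-0.2087,0.7895) = (-0.5031, -0.8573, -0.1094).
Converting back: φ = atan2(z, √(x²+y²)) = -6.28°, λ = atan2(y, x) = -120.41°.

-6.28°, -120.41°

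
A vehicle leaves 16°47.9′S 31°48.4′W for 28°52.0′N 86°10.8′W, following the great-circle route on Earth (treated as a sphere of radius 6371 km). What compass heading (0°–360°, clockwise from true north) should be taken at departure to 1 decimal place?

With φ₁ = -0.2932, φ₂ = 0.5038, Δλ = -0.9490 rad, the forward-azimuth formula gives
θ = atan2( sin Δλ cos φ₂ , cos φ₁ sin φ₂ − sin φ₁ cos φ₂ cos Δλ ) = atan2(-0.7118, 0.6096) = -49.42°.
Adding 360° brings this into [0°, 360°): 310.6°.

310.6°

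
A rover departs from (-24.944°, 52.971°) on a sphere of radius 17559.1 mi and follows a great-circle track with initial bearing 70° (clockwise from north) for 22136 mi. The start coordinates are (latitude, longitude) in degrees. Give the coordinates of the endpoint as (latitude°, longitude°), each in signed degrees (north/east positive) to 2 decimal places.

9.59°, 118.14°

Angular distance δ = d/R = 22136/17559.1 = 1.26066 rad; initial bearing θ = 1.2217 rad.
sin φ₂ = sin φ₁ cos δ + cos φ₁ sin δ cos θ = (-0.4217)(0.3052) + (0.9067)(0.9523)(0.3420) = 0.1666, so φ₂ = 9.59°.
Δλ = atan2(sin θ sin δ cos φ₁, cos δ − sin φ₁ sin φ₂) = atan2(0.8114, 0.3755) = 65.168°.
λ₂ = 52.971° + 65.168° = 118.14°.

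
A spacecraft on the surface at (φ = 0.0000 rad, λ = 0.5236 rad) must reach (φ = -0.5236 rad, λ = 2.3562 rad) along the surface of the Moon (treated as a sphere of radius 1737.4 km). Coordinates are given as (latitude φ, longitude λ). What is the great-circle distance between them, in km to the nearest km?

With latitudes φ₁ = 0.000°, φ₂ = -30.000° and longitude difference Δλ = 105.000°:
cos c = sin φ₁ sin φ₂ + cos φ₁ cos φ₂ cos Δλ = (0.0000)(-0.5000) + (1.0000)(0.8660)(-0.2588) = -0.22415,
so c = arccos(-0.22415) = 1.79686 rad.
Distance = R·c = 1737.4 × 1.7969 ≈ 3122 km.

3122 km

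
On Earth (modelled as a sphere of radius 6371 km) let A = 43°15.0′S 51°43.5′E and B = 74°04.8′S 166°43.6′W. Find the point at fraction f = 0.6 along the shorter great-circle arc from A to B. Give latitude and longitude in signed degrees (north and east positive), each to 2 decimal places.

The central angle between A and B is δ = 1.0444 rad.
With f = 0.6, the slerp weights are sin((1−f)δ)/sin δ = 0.4692 and sin(fδ)/sin δ = 0.6782.
Weighted sum of the unit vectors: (0.4692)·(0.4512,0.5718,-0.6852) + (0.6782)·(-0.2670,-0.0630,-0.9616) = (0.0306, 0.2256, -0.9737).
Converting back: φ = atan2(z, √(x²+y²)) = -76.84°, λ = atan2(y, x) = 82.27°.

-76.84°, 82.27°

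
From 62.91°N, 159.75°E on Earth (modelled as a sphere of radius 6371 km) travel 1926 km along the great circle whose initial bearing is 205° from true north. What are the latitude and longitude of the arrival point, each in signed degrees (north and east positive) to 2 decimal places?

46.64°, 149.19°

Angular distance δ = d/R = 1926/6371 = 0.30231 rad; initial bearing θ = 3.5779 rad.
sin φ₂ = sin φ₁ cos δ + cos φ₁ sin δ cos θ = (0.8903)(0.9547) + (0.4554)(0.2977)(-0.9063) = 0.7270, so φ₂ = 46.64°.
Δλ = atan2(sin θ sin δ cos φ₁, cos δ − sin φ₁ sin φ₂) = atan2(-0.0573, 0.3074) = -10.560°.
λ₂ = 159.750° − 10.560° = 149.19°.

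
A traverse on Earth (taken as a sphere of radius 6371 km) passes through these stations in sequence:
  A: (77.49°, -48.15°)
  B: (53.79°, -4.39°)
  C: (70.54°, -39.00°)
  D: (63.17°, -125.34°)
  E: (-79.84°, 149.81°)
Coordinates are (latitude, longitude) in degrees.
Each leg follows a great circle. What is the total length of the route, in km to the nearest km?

25941 km

Leg A→B: central angle 0.4947 rad, distance 3151.6 km.
Leg B→C: central angle 0.3957 rad, distance 2520.7 km.
Leg C→D: central angle 0.5530 rad, distance 3522.9 km.
Leg D→E: central angle 2.6285 rad, distance 16745.9 km.
Total: 3151.6 + 2520.7 + 3522.9 + 16745.9 ≈ 25941 km.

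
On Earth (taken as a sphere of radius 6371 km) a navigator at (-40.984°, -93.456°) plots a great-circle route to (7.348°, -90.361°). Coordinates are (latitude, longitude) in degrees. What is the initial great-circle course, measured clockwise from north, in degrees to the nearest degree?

4°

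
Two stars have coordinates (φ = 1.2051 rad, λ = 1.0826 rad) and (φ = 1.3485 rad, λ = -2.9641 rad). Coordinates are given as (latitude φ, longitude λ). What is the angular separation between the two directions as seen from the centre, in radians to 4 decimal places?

With latitudes φ₁ = 69.047°, φ₂ = 77.263° and longitude difference Δλ = 128.141°:
Haversine: a = sin²(Δφ/2) + cos φ₁ cos φ₂ sin²(Δλ/2) = 0.0051 + (0.3576)(0.2205)(0.8088) = 0.06890.
Central angle c = 2·arcsin(√a) = 0.53119 rad.
So the angular separation is 0.5312 rad.

0.5312 rad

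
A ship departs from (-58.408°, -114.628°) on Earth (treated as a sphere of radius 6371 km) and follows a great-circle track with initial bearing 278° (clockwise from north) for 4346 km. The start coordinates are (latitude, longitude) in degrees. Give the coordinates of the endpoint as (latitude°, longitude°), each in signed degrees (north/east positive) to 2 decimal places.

Angular distance δ = d/R = 4346/6371 = 0.68215 rad; initial bearing θ = 4.8520 rad.
sin φ₂ = sin φ₁ cos δ + cos φ₁ sin δ cos θ = (-0.8518)(0.7762) + (0.5239)(0.6305)(0.1392) = -0.6152, so φ₂ = -37.97°.
Δλ = atan2(sin θ sin δ cos φ₁, cos δ − sin φ₁ sin φ₂) = atan2(-0.3271, 0.2522) = -52.367°.
λ₂ = -114.628° − 52.367° = -166.99°.

-37.97°, -166.99°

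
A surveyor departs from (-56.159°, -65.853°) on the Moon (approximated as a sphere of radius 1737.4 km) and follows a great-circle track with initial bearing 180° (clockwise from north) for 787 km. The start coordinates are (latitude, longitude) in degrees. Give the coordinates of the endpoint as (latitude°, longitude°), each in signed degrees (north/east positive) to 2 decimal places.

Angular distance δ = d/R = 787/1737.4 = 0.45298 rad; initial bearing θ = 3.1416 rad.
sin φ₂ = sin φ₁ cos δ + cos φ₁ sin δ cos θ = (-0.8306)(0.8991) + (0.5569)(0.4376)(-1.0000) = -0.9905, so φ₂ = -82.11°.
Δλ = atan2(sin θ sin δ cos φ₁, cos δ − sin φ₁ sin φ₂) = atan2(0.0000, 0.0764) = 0.000°.
λ₂ = -65.853° + 0.000° = -65.85°.

-82.11°, -65.85°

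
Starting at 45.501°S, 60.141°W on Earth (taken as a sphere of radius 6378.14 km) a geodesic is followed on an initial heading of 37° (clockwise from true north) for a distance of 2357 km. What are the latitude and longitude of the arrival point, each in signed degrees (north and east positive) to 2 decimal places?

Angular distance δ = d/R = 2357/6378.14 = 0.36954 rad; initial bearing θ = 0.6458 rad.
sin φ₂ = sin φ₁ cos δ + cos φ₁ sin δ cos θ = (-0.7133)(0.9325) + (0.7009)(0.3612)(0.7986) = -0.4629, so φ₂ = -27.58°.
Δλ = atan2(sin θ sin δ cos φ₁, cos δ − sin φ₁ sin φ₂) = atan2(0.1524, 0.6023) = 14.195°.
λ₂ = -60.141° + 14.195° = -45.95°.

-27.58°, -45.95°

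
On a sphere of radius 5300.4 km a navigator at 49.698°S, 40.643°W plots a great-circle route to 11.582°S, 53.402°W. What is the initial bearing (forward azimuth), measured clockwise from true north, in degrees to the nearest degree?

Δλ = -12.759° = -0.2227 rad.
y = sin Δλ · cos φ₂ = (-0.2209)(0.9796) = -0.2164
x = cos φ₁ sin φ₂ − sin φ₁ cos φ₂ cos Δλ = (0.6468)(-0.2008) − (-0.7626)(0.9796)(0.9753) = 0.5988
θ = atan2(y, x) = -19.87°; adding 360° gives 340°.

340°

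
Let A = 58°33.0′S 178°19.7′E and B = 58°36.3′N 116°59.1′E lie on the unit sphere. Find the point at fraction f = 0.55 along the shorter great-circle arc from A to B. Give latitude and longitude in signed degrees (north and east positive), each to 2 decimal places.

The central angle between A and B is δ = 2.2116 rad.
With f = 0.55, the slerp weights are sin((1−f)δ)/sin δ = 1.0465 and sin(fδ)/sin δ = 1.1700.
Weighted sum of the unit vectors: (1.0465)·(-0.5215,0.0152,-0.8531) + (1.1700)·(-0.2364,0.4642,0.8536) = (-0.8223, 0.5591, 0.1059).
Converting back: φ = atan2(z, √(x²+y²)) = 6.08°, λ = atan2(y, x) = 145.79°.

6.08°, 145.79°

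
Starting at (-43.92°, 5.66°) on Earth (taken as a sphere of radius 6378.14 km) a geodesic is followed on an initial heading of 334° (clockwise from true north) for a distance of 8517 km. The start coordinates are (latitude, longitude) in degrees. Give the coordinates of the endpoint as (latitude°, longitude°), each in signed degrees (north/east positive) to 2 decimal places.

27.89°, -23.17°

Angular distance δ = d/R = 8517/6378.14 = 1.33534 rad; initial bearing θ = 5.8294 rad.
sin φ₂ = sin φ₁ cos δ + cos φ₁ sin δ cos θ = (-0.6937)(0.2333) + (0.7203)(0.9724)(0.8988) = 0.4677, so φ₂ = 27.89°.
Δλ = atan2(sin θ sin δ cos φ₁, cos δ − sin φ₁ sin φ₂) = atan2(-0.3071, 0.5577) = -28.835°.
λ₂ = 5.660° − 28.835° = -23.17°.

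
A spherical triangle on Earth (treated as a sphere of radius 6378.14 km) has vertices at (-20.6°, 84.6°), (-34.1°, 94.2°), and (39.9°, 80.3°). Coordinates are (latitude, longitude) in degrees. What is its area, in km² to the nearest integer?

3194715 km²

Side lengths (central angles): a = 1.3108, b = 1.0582, c = 0.2783 rad; semiperimeter s = 1.3237.
By l'Huilier's theorem, tan(E/4) = √[tan(s/2) tan((s−a)/2) tan((s−b)/2) tan((s−c)/2)], giving spherical excess E = 0.0785 rad.
Area = E·R² = 0.0785 × (6378.14)² ≈ 3194715 km².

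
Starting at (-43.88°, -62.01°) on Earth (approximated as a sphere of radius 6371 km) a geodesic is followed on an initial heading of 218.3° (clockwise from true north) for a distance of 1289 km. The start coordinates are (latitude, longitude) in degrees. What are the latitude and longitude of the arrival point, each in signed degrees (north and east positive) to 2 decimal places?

-52.44°, -73.80°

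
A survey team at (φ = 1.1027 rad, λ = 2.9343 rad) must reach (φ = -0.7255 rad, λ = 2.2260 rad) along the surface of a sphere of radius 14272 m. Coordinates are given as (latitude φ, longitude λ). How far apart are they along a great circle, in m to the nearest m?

27305 m

With latitudes φ₁ = 63.180°, φ₂ = -41.568° and longitude difference Δλ = -40.583°:
Haversine: a = sin²(Δφ/2) + cos φ₁ cos φ₂ sin²(Δλ/2) = 0.6273 + (0.4512)(0.7482)(0.1203) = 0.66788.
Central angle c = 2·arcsin(√a) = 1.91321 rad.
Distance = R·c = 14272 × 1.9132 ≈ 27305 m.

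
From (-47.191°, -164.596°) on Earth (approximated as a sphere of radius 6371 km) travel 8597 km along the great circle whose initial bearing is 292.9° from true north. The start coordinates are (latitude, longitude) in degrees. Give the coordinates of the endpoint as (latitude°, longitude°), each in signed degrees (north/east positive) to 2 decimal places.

5.56°, 130.86°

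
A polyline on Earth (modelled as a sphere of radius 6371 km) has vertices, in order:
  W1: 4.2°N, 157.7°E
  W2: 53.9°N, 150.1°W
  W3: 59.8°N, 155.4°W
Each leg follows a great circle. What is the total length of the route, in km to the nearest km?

7981 km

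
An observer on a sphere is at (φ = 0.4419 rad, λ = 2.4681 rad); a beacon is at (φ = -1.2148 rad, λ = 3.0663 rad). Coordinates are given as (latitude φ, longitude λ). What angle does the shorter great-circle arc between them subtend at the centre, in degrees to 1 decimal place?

98.1°

Let φ₁ = 0.4419 rad, φ₂ = -1.2148 rad, and Δλ = 0.5982 rad.
cos c = sin φ₁ sin φ₂ + cos φ₁ cos φ₂ cos Δλ = (0.4277)(-0.9373) + (0.9039)(0.3485)(0.8264) = -0.14051,
so c = arccos(-0.14051) = 1.71177 rad.
So the angular separation is 98.1°.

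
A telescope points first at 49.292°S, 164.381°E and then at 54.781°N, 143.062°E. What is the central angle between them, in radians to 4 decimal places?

With latitudes φ₁ = -49.292°, φ₂ = 54.781° and longitude difference Δλ = -21.319°:
cos c = sin φ₁ sin φ₂ + cos φ₁ cos φ₂ cos Δλ = (-0.7580)(0.8170) + (0.6522)(0.5767)(0.9316) = -0.26890,
so c = arccos(-0.26890) = 1.84304 rad.
So the angular separation is 1.8430 rad.

1.8430 rad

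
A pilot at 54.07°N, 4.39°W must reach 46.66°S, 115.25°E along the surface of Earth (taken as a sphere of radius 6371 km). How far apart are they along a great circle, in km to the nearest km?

With latitudes φ₁ = 54.070°, φ₂ = -46.660° and longitude difference Δλ = 119.640°:
cos c = sin φ₁ sin φ₂ + cos φ₁ cos φ₂ cos Δλ = (0.8097)(-0.7273) + (0.5868)(0.6863)(-0.4945) = -0.78809,
so c = arccos(-0.78809) = 2.47849 rad.
Distance = R·c = 6371 × 2.4785 ≈ 15790 km.

15790 km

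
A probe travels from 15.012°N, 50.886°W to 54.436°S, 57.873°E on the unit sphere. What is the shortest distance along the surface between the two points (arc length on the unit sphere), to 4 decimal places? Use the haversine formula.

In radians: φ₁ = 0.2620, φ₂ = -0.9501, Δλ = 108.759° = 1.8982 rad.
Haversine: a = sin²(Δφ/2) + cos φ₁ cos φ₂ sin²(Δλ/2) = 0.3245 + (0.9659)(0.5816)(0.6608) = 0.69568.
Central angle c = 2·arcsin(√a) = 1.97291 rad.
On the unit sphere the arc length equals the central angle: 1.9729.

1.9729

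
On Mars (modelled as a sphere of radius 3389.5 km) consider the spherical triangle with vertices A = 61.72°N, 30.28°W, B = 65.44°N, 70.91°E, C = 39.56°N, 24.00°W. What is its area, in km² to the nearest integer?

1378102 km²

Side lengths (central angles): a = 0.9862, b = 0.3925, c = 0.7032 rad; semiperimeter s = 1.0410.
By l'Huilier's theorem, tan(E/4) = √[tan(s/2) tan((s−a)/2) tan((s−b)/2) tan((s−c)/2)], giving spherical excess E = 0.1200 rad.
Area = E·R² = 0.1200 × (3389.5)² ≈ 1378102 km².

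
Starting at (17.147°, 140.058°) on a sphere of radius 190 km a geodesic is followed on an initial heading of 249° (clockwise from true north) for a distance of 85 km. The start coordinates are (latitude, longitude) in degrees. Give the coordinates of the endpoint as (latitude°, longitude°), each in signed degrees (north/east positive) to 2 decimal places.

Angular distance δ = d/R = 85/190 = 0.44737 rad; initial bearing θ = 4.3459 rad.
sin φ₂ = sin φ₁ cos δ + cos φ₁ sin δ cos θ = (0.2948)(0.9016) + (0.9556)(0.4326)(-0.3584) = 0.1177, so φ₂ = 6.76°.
Δλ = atan2(sin θ sin δ cos φ₁, cos δ − sin φ₁ sin φ₂) = atan2(-0.3859, 0.8669) = -23.997°.
λ₂ = 140.058° − 23.997° = 116.06°.

6.76°, 116.06°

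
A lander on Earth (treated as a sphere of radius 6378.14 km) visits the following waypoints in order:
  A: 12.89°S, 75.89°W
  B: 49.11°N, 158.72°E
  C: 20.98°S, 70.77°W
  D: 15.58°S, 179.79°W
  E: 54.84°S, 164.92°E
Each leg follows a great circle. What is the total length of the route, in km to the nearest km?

Leg A→B: central angle 2.1391 rad, distance 13643.4 km.
Leg B→C: central angle 2.3019 rad, distance 14681.9 km.
Leg C→D: central angle 1.7690 rad, distance 11283.2 km.
Leg D→E: central angle 0.7157 rad, distance 4564.7 km.
Total: 13643.4 + 14681.9 + 11283.2 + 4564.7 ≈ 44173 km.

44173 km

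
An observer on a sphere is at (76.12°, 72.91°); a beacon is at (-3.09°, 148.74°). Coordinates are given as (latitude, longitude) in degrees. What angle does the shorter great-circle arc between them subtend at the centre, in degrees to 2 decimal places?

Let φ₁ = 1.3285 rad, φ₂ = -0.0539 rad, and Δλ = 1.3235 rad.
cos c = sin φ₁ sin φ₂ + cos φ₁ cos φ₂ cos Δλ = (0.9708)(-0.0539) + (0.2399)(0.9985)(0.2448) = 0.00631,
so c = arccos(0.00631) = 1.56449 rad.
So the angular separation is 89.64°.

89.64°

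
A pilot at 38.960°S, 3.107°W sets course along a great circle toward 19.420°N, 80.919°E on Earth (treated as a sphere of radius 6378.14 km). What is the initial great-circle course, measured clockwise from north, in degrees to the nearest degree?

71°

With φ₁ = -0.6800, φ₂ = 0.3389, Δλ = 1.4665 rad, the forward-azimuth formula gives
θ = atan2( sin Δλ cos φ₂ , cos φ₁ sin φ₂ − sin φ₁ cos φ₂ cos Δλ ) = atan2(0.9380, 0.3203) = 71.15°.
So the initial bearing is 71°.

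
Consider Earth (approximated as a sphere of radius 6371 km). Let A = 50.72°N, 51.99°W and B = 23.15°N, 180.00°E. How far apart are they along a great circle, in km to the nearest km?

10353 km

Let φ₁ = 0.8852 rad, φ₂ = 0.4040 rad, and Δλ = -2.2342 rad.
cos c = sin φ₁ sin φ₂ + cos φ₁ cos φ₂ cos Δλ = (0.7741)(0.3931) + (0.6331)(0.9195)(-0.6158) = -0.05416,
so c = arccos(-0.05416) = 1.62498 rad.
Distance = R·c = 6371 × 1.6250 ≈ 10353 km.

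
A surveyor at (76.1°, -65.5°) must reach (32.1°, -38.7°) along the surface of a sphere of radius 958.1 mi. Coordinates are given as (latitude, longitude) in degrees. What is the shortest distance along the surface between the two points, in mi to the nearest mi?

In radians: φ₁ = 1.3282, φ₂ = 0.5603, Δλ = 26.800° = 0.4677 rad.
cos c = sin φ₁ sin φ₂ + cos φ₁ cos φ₂ cos Δλ = (0.9707)(0.5314) + (0.2402)(0.8471)(0.8926) = 0.69748,
so c = arccos(0.69748) = 0.79892 rad.
Distance = R·c = 958.1 × 0.7989 ≈ 765 mi.

765 mi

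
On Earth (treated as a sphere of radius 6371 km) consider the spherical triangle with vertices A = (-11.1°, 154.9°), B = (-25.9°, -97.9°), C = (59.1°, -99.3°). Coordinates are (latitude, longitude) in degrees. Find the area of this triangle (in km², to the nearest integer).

Side lengths (central angles): a = 1.4837, b = 1.8780, c = 1.7487 rad; semiperimeter s = 2.5552.
By l'Huilier's theorem, tan(E/4) = √[tan(s/2) tan((s−a)/2) tan((s−b)/2) tan((s−c)/2)], giving spherical excess E = 1.9914 rad.
Area = E·R² = 1.9914 × (6371)² ≈ 80831649 km².

80831649 km²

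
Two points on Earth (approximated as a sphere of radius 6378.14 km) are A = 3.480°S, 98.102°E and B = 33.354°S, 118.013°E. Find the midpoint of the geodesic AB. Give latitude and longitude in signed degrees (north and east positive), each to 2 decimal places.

The central angle between A and B is δ = 0.6141 rad.
With f = 0.5, the slerp weights are sin((1−f)δ)/sin δ = 0.5245 and sin(fδ)/sin δ = 0.5245.
Weighted sum of the unit vectors: (0.5245)·(-0.1407,0.9882,-0.0607) + (0.5245)·(-0.3923,0.7374,-0.5498) = (-0.2796, 0.9051, -0.3202).
Converting back: φ = atan2(z, √(x²+y²)) = -18.68°, λ = atan2(y, x) = 107.16°.

-18.68°, 107.16°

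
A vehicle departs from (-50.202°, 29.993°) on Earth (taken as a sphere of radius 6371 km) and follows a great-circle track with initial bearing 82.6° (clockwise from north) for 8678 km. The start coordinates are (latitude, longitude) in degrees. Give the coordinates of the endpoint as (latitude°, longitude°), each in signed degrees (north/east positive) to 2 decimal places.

-4.50°, 106.69°

Angular distance δ = d/R = 8678/6371 = 1.36211 rad; initial bearing θ = 1.4416 rad.
sin φ₂ = sin φ₁ cos δ + cos φ₁ sin δ cos θ = (-0.7683)(0.2072) + (0.6401)(0.9783)(0.1288) = -0.0785, so φ₂ = -4.50°.
Δλ = atan2(sin θ sin δ cos φ₁, cos δ − sin φ₁ sin φ₂) = atan2(0.6210, 0.1468) = 76.695°.
λ₂ = 29.993° + 76.695° = 106.69°.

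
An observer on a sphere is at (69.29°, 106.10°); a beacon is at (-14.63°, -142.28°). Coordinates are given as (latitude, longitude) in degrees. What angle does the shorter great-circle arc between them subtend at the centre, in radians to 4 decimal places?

1.9416 rad

Let φ₁ = 1.2093 rad, φ₂ = -0.2553 rad, and Δλ = 1.9481 rad.
Haversine: a = sin²(Δφ/2) + cos φ₁ cos φ₂ sin²(Δλ/2) = 0.4470 + (0.3536)(0.9676)(0.6842) = 0.68116.
Central angle c = 2·arcsin(√a) = 1.94156 rad.
So the angular separation is 1.9416 rad.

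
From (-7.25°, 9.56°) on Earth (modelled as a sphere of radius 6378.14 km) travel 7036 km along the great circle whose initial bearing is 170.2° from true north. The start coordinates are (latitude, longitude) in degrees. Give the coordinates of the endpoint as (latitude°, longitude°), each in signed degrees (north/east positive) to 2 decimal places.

Angular distance δ = d/R = 7036/6378.14 = 1.10314 rad; initial bearing θ = 2.9706 rad.
sin φ₂ = sin φ₁ cos δ + cos φ₁ sin δ cos θ = (-0.1262)(0.4508) + (0.9920)(0.8926)(-0.9854) = -0.9295, so φ₂ = -68.35°.
Δλ = atan2(sin θ sin δ cos φ₁, cos δ − sin φ₁ sin φ₂) = atan2(0.1507, 0.3335) = 24.320°.
λ₂ = 9.560° + 24.320° = 33.88°.

-68.35°, 33.88°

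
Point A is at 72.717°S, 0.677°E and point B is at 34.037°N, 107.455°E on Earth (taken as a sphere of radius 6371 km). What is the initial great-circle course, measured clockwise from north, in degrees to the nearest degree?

94°

Δλ = 106.778° = 1.8636 rad.
y = sin Δλ · cos φ₂ = (0.9574)(0.8287) = 0.7934
x = cos φ₁ sin φ₂ − sin φ₁ cos φ₂ cos Δλ = (0.2971)(0.5597) − (-0.9548)(0.8287)(-0.2887) = -0.0621
θ = atan2(y, x) = 94.48°, so the bearing is 94°.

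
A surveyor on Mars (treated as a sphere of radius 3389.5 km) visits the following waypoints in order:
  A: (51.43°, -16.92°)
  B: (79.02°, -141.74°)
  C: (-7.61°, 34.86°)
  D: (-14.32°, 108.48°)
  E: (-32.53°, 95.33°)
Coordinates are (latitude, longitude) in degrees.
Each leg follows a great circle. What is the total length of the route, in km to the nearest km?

Leg A→B: central angle 0.7958 rad, distance 2697.3 km.
Leg B→C: central angle 1.8949 rad, distance 6422.8 km.
Leg C→D: central angle 1.2623 rad, distance 4278.7 km.
Leg D→E: central angle 0.3805 rad, distance 1289.5 km.
Total: 2697.3 + 6422.8 + 4278.7 + 1289.5 ≈ 14688 km.

14688 km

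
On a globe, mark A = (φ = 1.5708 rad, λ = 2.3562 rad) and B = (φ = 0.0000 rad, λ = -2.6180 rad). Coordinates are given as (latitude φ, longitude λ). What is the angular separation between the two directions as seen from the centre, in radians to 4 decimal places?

1.5708 rad

With latitudes φ₁ = 90.000°, φ₂ = 0.000° and longitude difference Δλ = 74.999°:
cos c = sin φ₁ sin φ₂ + cos φ₁ cos φ₂ cos Δλ = (1.0000)(0.0000) + (-0.0000)(1.0000)(0.2588) = -0.00000,
so c = arccos(-0.00000) = 1.57080 rad.
So the angular separation is 1.5708 rad.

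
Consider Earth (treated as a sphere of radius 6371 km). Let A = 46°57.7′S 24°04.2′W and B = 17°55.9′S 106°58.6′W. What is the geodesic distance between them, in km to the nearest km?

8031 km

In radians: φ₁ = -0.8196, φ₂ = -0.3130, Δλ = -82.907° = -1.4470 rad.
cos c = sin φ₁ sin φ₂ + cos φ₁ cos φ₂ cos Δλ = (-0.7309)(-0.3079) + (0.6825)(0.9514)(0.1235) = 0.30521,
so c = arccos(0.30521) = 1.26063 rad.
Distance = R·c = 6371 × 1.2606 ≈ 8031 km.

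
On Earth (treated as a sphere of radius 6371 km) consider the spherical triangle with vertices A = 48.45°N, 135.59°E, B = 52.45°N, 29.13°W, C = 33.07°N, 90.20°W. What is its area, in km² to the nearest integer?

Side lengths (central angles): a = 0.8235, b = 1.5500, c = 1.3660 rad; semiperimeter s = 1.8697.
By l'Huilier's theorem, tan(E/4) = √[tan(s/2) tan((s−a)/2) tan((s−b)/2) tan((s−c)/2)], giving spherical excess E = 0.7125 rad.
Area = E·R² = 0.7125 × (6371)² ≈ 28921713 km².

28921713 km²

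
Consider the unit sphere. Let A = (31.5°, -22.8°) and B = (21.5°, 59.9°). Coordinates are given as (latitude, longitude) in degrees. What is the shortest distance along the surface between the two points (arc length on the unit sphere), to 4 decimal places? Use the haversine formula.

With latitudes φ₁ = 31.500°, φ₂ = 21.500° and longitude difference Δλ = 82.700°:
Haversine: a = sin²(Δφ/2) + cos φ₁ cos φ₂ sin²(Δλ/2) = 0.0076 + (0.8526)(0.9304)(0.4365) = 0.35385.
Central angle c = 2·arcsin(√a) = 1.27417 rad.
On the unit sphere the arc length equals the central angle: 1.2742.

1.2742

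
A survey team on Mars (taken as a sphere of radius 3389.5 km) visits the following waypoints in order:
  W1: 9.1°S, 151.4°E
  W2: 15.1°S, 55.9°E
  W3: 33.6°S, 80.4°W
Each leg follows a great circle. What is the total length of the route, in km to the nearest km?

Leg W1→W2: central angle 1.6210 rad, distance 5494.3 km.
Leg W2→W3: central angle 2.0233 rad, distance 6858.0 km.
Total: 5494.3 + 6858.0 ≈ 12352 km.

12352 km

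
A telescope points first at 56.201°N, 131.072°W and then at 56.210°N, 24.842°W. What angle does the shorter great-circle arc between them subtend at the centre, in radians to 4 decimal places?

0.9221 rad

Let φ₁ = 0.9809 rad, φ₂ = 0.9810 rad, and Δλ = 1.8541 rad.
cos c = sin φ₁ sin φ₂ + cos φ₁ cos φ₂ cos Δλ = (0.8310)(0.8311) + (0.5563)(0.5562)(-0.2795) = 0.60416,
so c = arccos(0.60416) = 0.92209 rad.
So the angular separation is 0.9221 rad.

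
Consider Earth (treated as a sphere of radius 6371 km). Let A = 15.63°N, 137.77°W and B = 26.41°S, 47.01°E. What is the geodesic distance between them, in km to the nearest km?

18718 km

In radians: φ₁ = 0.2728, φ₂ = -0.4609, Δλ = -175.220° = -3.0582 rad.
cos c = sin φ₁ sin φ₂ + cos φ₁ cos φ₂ cos Δλ = (0.2694)(-0.4448) + (0.9630)(0.8956)(-0.9965) = -0.97935,
so c = arccos(-0.97935) = 2.93803 rad.
Distance = R·c = 6371 × 2.9380 ≈ 18718 km.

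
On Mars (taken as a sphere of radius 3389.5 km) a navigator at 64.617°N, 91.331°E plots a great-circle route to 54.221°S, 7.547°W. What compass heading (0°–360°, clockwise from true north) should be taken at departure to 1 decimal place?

Δλ = -98.878° = -1.7257 rad.
y = sin Δλ · cos φ₂ = (-0.9880)(0.5847) = -0.5777
x = cos φ₁ sin φ₂ − sin φ₁ cos φ₂ cos Δλ = (0.4287)(-0.8113) − (0.9035)(0.5847)(-0.1543) = -0.2662
θ = atan2(y, x) = -114.75°; adding 360° gives 245.3°.

245.3°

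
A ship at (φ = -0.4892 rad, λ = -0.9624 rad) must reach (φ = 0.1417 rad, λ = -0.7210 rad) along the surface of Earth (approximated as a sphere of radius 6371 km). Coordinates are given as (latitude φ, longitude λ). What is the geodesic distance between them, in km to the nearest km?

4286 km

In radians: φ₁ = -0.4892, φ₂ = 0.1417, Δλ = 13.831° = 0.2414 rad.
Haversine: a = sin²(Δφ/2) + cos φ₁ cos φ₂ sin²(Δλ/2) = 0.0963 + (0.8827)(0.9900)(0.0145) = 0.10892.
Central angle c = 2·arcsin(√a) = 0.67267 rad.
Distance = R·c = 6371 × 0.6727 ≈ 4286 km.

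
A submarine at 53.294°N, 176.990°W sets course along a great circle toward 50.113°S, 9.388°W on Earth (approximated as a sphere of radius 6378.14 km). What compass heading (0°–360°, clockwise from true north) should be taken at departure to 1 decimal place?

72.5°

With φ₁ = 0.9302, φ₂ = -0.8746, Δλ = 2.9252 rad, the forward-azimuth formula gives
θ = atan2( sin Δλ cos φ₂ , cos φ₁ sin φ₂ − sin φ₁ cos φ₂ cos Δλ ) = atan2(0.1377, 0.0435) = 72.47°.
So the initial bearing is 72.5°.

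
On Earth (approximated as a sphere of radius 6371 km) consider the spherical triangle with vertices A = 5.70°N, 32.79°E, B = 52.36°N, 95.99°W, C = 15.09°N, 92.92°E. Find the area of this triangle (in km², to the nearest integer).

Side lengths (central angles): a = 1.9567, b = 1.0422, c = 1.8775 rad; semiperimeter s = 2.4382.
By l'Huilier's theorem, tan(E/4) = √[tan(s/2) tan((s−a)/2) tan((s−b)/2) tan((s−c)/2)], giving spherical excess E = 1.5289 rad.
Area = E·R² = 1.5289 × (6371)² ≈ 62057918 km².

62057918 km²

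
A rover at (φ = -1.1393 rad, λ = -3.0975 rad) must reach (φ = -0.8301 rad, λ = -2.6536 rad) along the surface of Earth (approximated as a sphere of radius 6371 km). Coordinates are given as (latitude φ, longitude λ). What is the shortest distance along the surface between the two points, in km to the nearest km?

2479 km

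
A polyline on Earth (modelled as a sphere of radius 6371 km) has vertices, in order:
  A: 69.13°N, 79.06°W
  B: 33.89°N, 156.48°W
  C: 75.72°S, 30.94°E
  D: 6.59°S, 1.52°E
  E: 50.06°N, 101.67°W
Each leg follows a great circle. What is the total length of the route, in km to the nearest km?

40781 km

Leg A→B: central angle 0.9454 rad, distance 6023.1 km.
Leg B→C: central angle 2.4090 rad, distance 15347.4 km.
Leg C→D: central angle 1.2402 rad, distance 7901.0 km.
Leg D→E: central angle 1.8065 rad, distance 11509.1 km.
Total: 6023.1 + 15347.4 + 7901.0 + 11509.1 ≈ 40781 km.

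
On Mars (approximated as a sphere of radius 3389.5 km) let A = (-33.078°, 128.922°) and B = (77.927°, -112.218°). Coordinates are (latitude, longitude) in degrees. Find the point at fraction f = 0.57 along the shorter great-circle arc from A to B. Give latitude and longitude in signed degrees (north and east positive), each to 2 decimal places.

Central angle δ = 2.2374 rad. Interpolating on the sphere with fraction f = 0.57:
P = [sin((1−f)δ)·A + sin(fδ)·B] / sin δ = 1.0438·A + 1.2172·B in Cartesian coordinates,
giving P = (-0.6458, 0.4448, 0.6206), i.e. latitude 38.36°, longitude 145.44°.

38.36°, 145.44°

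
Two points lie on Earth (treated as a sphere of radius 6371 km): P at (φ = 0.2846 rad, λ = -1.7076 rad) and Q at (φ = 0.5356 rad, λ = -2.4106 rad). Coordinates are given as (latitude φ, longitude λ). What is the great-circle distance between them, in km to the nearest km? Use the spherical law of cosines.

With latitudes φ₁ = 16.306°, φ₂ = 30.688° and longitude difference Δλ = -40.279°:
cos c = sin φ₁ sin φ₂ + cos φ₁ cos φ₂ cos Δλ = (0.2808)(0.5104) + (0.9598)(0.8600)(0.7629) = 0.77297,
so c = arccos(0.77297) = 0.68728 rad.
Distance = R·c = 6371 × 0.6873 ≈ 4379 km.

4379 km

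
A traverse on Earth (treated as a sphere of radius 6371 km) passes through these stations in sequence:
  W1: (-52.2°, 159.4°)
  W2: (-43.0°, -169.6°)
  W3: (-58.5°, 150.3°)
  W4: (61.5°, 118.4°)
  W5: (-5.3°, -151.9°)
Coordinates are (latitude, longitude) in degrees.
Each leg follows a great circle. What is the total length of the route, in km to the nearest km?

29884 km

Leg W1→W2: central angle 0.3947 rad, distance 2514.6 km.
Leg W2→W3: central angle 0.5078 rad, distance 3235.4 km.
Leg W3→W4: central angle 2.1384 rad, distance 13624.1 km.
Leg W4→W5: central angle 1.6496 rad, distance 10509.4 km.
Total: 2514.6 + 3235.4 + 13624.1 + 10509.4 ≈ 29884 km.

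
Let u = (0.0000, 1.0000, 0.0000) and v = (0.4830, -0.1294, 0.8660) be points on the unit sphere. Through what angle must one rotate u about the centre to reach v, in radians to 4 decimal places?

1.7006 rad

u·v = -0.1294; |u| = 1.0000, |v| = 1.0000.
cos θ = (u·v)/(|u||v|) = -0.1294, so θ = 1.7006 rad.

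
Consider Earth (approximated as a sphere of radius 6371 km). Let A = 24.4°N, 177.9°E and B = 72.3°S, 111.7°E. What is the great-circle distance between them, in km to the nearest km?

Let φ₁ = 0.4259 rad, φ₂ = -1.2619 rad, and Δλ = -1.1554 rad.
cos c = sin φ₁ sin φ₂ + cos φ₁ cos φ₂ cos Δλ = (0.4131)(-0.9527) + (0.9107)(0.3040)(0.4035) = -0.28182,
so c = arccos(-0.28182) = 1.85648 rad.
Distance = R·c = 6371 × 1.8565 ≈ 11828 km.

11828 km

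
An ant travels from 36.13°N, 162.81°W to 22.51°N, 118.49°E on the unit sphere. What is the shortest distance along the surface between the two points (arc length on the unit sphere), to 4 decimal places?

1.1897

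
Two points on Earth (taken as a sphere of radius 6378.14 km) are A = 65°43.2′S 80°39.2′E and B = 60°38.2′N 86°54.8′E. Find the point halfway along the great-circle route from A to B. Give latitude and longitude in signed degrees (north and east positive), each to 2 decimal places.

-2.55°, 84.06°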